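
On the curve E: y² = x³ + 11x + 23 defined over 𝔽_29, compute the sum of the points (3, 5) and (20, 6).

(5, 0)

(3, 5) + (20, 6). λ = (6 - 5)/(20 - 3) ≡ 1/17 mod 29. 17⁻¹ ≡ 12 (mod 29) since 17·12 = 204 ≡ 1, so λ ≡ 12.
  x = λ² - 3 - 20 = 144 - 23 ≡ 5; y = λ·(3 - 5) - 5 ≡ 0. → (5, 0)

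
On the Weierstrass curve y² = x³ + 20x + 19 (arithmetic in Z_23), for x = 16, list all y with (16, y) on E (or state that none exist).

none

x³ + 20x + 19 = 4435 ≡ 19 (mod 23).
19 is a non-residue mod 23; no y exists.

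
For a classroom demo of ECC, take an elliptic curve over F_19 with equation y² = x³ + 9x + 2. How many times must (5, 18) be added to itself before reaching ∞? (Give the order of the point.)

2P: tangent at (5, 18): λ = (3·5² + 9)/(2·18) ≡ 8/17. 17⁻¹ ≡ 9 (mod 19), so λ ≡ 8·9 ≡ 15.
  x = λ² - 5 - 5 = 225 - 10 ≡ 6; y = λ·(5 - 6) - 18 ≡ 5. → (6, 5)
3P: (6, 5) + (5, 18). λ = (18 - 5)/(5 - 6) ≡ 13/18 mod 19. 18⁻¹ ≡ 18 (mod 19) since 18·18 = 324 ≡ 1, so λ ≡ 6.
  x = λ² - 6 - 5 = 36 - 11 ≡ 6; y = λ·(6 - 6) - 5 ≡ 14. → (6, 14)
4P: (6, 14) + (5, 18). λ = (18 - 14)/(5 - 6) ≡ 4/18 mod 19. 18⁻¹ ≡ 18 (mod 19) since 18·18 = 324 ≡ 1, so λ ≡ 15.
  x = λ² - 6 - 5 = 225 - 11 ≡ 5; y = λ·(6 - 5) - 14 ≡ 1. → (5, 1)
5P: (5, 1) + (5, 18): same x and y₁ ≡ -y₂, so the sum is ∞.
5P = ∞, so the order is 5.

5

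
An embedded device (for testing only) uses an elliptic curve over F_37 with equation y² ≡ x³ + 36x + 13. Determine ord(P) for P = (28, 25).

2P: tangent at (28, 25): λ = (3·28² + 36)/(2·25) ≡ 20/13. 13⁻¹ ≡ 20 (mod 37) since 13·20 = 260 ≡ 1, so λ ≡ 20·20 ≡ 30.
  x = λ² - 28 - 28 = 900 - 56 ≡ 30; y = λ·(28 - 30) - 25 ≡ 26. → (30, 26)
3P: (30, 26) + (28, 25). λ = (25 - 26)/(28 - 30) ≡ 36/35 mod 37. 35⁻¹ ≡ 18 (mod 37) since 35·18 = 630 ≡ 1, so λ ≡ 19.
  x = λ² - 30 - 28 = 361 - 58 ≡ 7; y = λ·(30 - 7) - 26 ≡ 4. → (7, 4)
4P: (7, 4) + (28, 25). λ = (25 - 4)/(28 - 7) ≡ 21/21 mod 37. 21⁻¹ ≡ 30 (mod 37), so λ ≡ 1.
  x = λ² - 7 - 28 = 1 - 35 ≡ 3; y = λ·(7 - 3) - 4 ≡ 0. → (3, 0)
5P: (3, 0) + (28, 25). λ = (25 - 0)/(28 - 3) ≡ 25/25 mod 37. 25⁻¹ ≡ 3 (mod 37), so λ ≡ 1.
  x = λ² - 3 - 28 = 1 - 31 ≡ 7; y = λ·(3 - 7) - 0 ≡ 33. → (7, 33)
6P: (7, 33) + (28, 25). λ = (25 - 33)/(28 - 7) ≡ 29/21 mod 37. 21⁻¹ ≡ 30 (mod 37) since 21·30 = 630 ≡ 1, so λ ≡ 19.
  x = λ² - 7 - 28 = 361 - 35 ≡ 30; y = λ·(7 - 30) - 33 ≡ 11. → (30, 11)
7P: (30, 11) + (28, 25). λ = (25 - 11)/(28 - 30) ≡ 14/35 mod 37. 35⁻¹ ≡ 18 (mod 37), so λ ≡ 30.
  x = λ² - 30 - 28 = 900 - 58 ≡ 28; y = λ·(30 - 28) - 11 ≡ 12. → (28, 12)
8P: (28, 12) + (28, 25): same x and y₁ ≡ -y₂, so the sum is the point at infinity.
8P = the point at infinity, so the order is 8.

8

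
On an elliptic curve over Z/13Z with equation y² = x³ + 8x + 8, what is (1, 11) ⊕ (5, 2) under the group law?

(8, 8)

(1, 11) + (5, 2). λ = (2 - 11)/(5 - 1) ≡ 4/4 mod 13. 4⁻¹ ≡ 10 (mod 13) since 4·10 = 40 ≡ 1, so λ ≡ 1.
  x = λ² - 1 - 5 = 1 - 6 ≡ 8; y = λ·(1 - 8) - 11 ≡ 8. → (8, 8)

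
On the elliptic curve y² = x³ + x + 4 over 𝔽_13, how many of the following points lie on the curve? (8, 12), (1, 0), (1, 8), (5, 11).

1

(8, 12): 12² ≡ 1, rhs ≡ 4 → off.
(1, 0): 0² ≡ 0, rhs ≡ 6 → off.
(1, 8): 8² ≡ 12, rhs ≡ 6 → off.
(5, 11): 11² ≡ 4, rhs ≡ 4 → on.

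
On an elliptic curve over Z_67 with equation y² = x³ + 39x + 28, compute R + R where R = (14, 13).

(1, 66)

tangent at (14, 13): λ = (3·14² + 39)/(2·13) ≡ 24/26. 26⁻¹ ≡ 49 (mod 67) since 26·49 = 1274 ≡ 1, so λ ≡ 24·49 ≡ 37.
  x = λ² - 14 - 14 = 1369 - 28 ≡ 1; y = λ·(14 - 1) - 13 ≡ 66. → (1, 66)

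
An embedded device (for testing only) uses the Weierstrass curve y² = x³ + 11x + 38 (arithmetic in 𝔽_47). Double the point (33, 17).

(13, 34)

tangent at (33, 17): λ = (3·33² + 11)/(2·17) ≡ 35/34. 34⁻¹ ≡ 18 (mod 47), so λ ≡ 35·18 ≡ 19.
  x = λ² - 33 - 33 = 361 - 66 ≡ 13; y = λ·(33 - 13) - 17 ≡ 34. → (13, 34)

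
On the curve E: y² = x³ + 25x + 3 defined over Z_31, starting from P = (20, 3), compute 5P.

Repeated addition: build up to 5P.
2P: tangent at (20, 3): λ = (3·20² + 25)/(2·3) ≡ 16/6. 6⁻¹ ≡ 26 (mod 31), so λ ≡ 16·26 ≡ 13.
  x = λ² - 20 - 20 = 169 - 40 ≡ 5; y = λ·(20 - 5) - 3 ≡ 6. → (5, 6)
3P: (5, 6) + (20, 3). λ = (3 - 6)/(20 - 5) ≡ 28/15 mod 31. 15⁻¹ ≡ 29 (mod 31) since 15·29 = 435 ≡ 1, so λ ≡ 6.
  x = λ² - 5 - 20 = 36 - 25 ≡ 11; y = λ·(5 - 11) - 6 ≡ 20. → (11, 20)
4P: (11, 20) + (20, 3). λ = (3 - 20)/(20 - 11) ≡ 14/9 mod 31. 9⁻¹ ≡ 7 (mod 31) since 9·7 = 63 ≡ 1, so λ ≡ 5.
  x = λ² - 11 - 20 = 25 - 31 ≡ 25; y = λ·(11 - 25) - 20 ≡ 3. → (25, 3)
5P: (25, 3) + (20, 3). λ = (3 - 3)/(20 - 25) ≡ 0/26 mod 31. 26⁻¹ ≡ 6 (mod 31) since 26·6 = 156 ≡ 1, so λ ≡ 0.
  x = λ² - 25 - 20 = 0 - 45 ≡ 17; y = λ·(25 - 17) - 3 ≡ 28. → (17, 28)

(17, 28)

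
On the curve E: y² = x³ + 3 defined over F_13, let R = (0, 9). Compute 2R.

(0, 4)

tangent at (0, 9): λ = (3·0² + 0)/(2·9) ≡ 0/5. 5⁻¹ ≡ 8 (mod 13), so λ ≡ 0·8 ≡ 0.
  x = λ² - 0 - 0 = 0 - 0 ≡ 0; y = λ·(0 - 0) - 9 ≡ 4. → (0, 4)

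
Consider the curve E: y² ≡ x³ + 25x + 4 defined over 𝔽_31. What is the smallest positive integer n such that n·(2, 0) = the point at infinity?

2

2P: (2, 0) + (2, 0): same x and y₁ ≡ -y₂, so the sum is the point at infinity.
2P = the point at infinity, so the order is 2.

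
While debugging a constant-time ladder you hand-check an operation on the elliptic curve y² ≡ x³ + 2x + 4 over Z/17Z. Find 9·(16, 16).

(7, 15)

Write Q = (16, 16).
Double-and-add on 9 = (1001)₂. Start with Q = (16, 16) for the leading 1-bit.
double: tangent at (16, 16): λ = (3·16² + 2)/(2·16) ≡ 5/15. 15⁻¹ ≡ 8 (mod 17) since 15·8 = 120 ≡ 1, so λ ≡ 5·8 ≡ 6.
  x = λ² - 16 - 16 = 36 - 32 ≡ 4; y = λ·(16 - 4) - 16 ≡ 5. → (4, 5)
double: tangent at (4, 5): λ = (3·4² + 2)/(2·5) ≡ 16/10. 10⁻¹ ≡ 12 (mod 17), so λ ≡ 16·12 ≡ 5.
  x = λ² - 4 - 4 = 25 - 8 ≡ 0; y = λ·(4 - 0) - 5 ≡ 15. → (0, 15)
double: tangent at (0, 15): λ = (3·0² + 2)/(2·15) ≡ 2/13. 13⁻¹ ≡ 4 (mod 17) since 13·4 = 52 ≡ 1, so λ ≡ 2·4 ≡ 8.
  x = λ² - 0 - 0 = 64 - 0 ≡ 13; y = λ·(0 - 13) - 15 ≡ 0. → (13, 0)
add Q: (13, 0) + (16, 16). λ = (16 - 0)/(16 - 13) ≡ 16/3 mod 17. 3⁻¹ ≡ 6 (mod 17), so λ ≡ 11.
  x = λ² - 13 - 16 = 121 - 29 ≡ 7; y = λ·(13 - 7) - 0 ≡ 15. → (7, 15)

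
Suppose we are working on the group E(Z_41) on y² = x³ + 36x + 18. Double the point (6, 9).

tangent at (6, 9): λ = (3·6² + 36)/(2·9) ≡ 21/18. 18⁻¹ ≡ 16 (mod 41), so λ ≡ 21·16 ≡ 8.
  x = λ² - 6 - 6 = 64 - 12 ≡ 11; y = λ·(6 - 11) - 9 ≡ 33. → (11, 33)

(11, 33)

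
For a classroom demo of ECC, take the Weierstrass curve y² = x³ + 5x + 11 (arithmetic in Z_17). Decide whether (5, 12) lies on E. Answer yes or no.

y² = 12² ≡ 8; x³ + 5x + 11 = 161 ≡ 8 (mod 17). 8 = 8.

yes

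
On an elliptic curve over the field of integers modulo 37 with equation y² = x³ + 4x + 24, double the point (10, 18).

tangent at (10, 18): λ = (3·10² + 4)/(2·18) ≡ 8/36. 36⁻¹ ≡ 36 (mod 37), so λ ≡ 8·36 ≡ 29.
  x = λ² - 10 - 10 = 841 - 20 ≡ 7; y = λ·(10 - 7) - 18 ≡ 32. → (7, 32)

(7, 32)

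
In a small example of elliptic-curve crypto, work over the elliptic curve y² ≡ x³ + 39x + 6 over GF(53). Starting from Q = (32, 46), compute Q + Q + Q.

Repeated addition: build up to 3Q.
2Q: tangent at (32, 46): λ = (3·32² + 39)/(2·46) ≡ 37/39. 39⁻¹ ≡ 34 (mod 53) since 39·34 = 1326 ≡ 1, so λ ≡ 37·34 ≡ 39.
  x = λ² - 32 - 32 = 1521 - 64 ≡ 26; y = λ·(32 - 26) - 46 ≡ 29. → (26, 29)
3Q: (26, 29) + (32, 46). λ = (46 - 29)/(32 - 26) ≡ 17/6 mod 53. 6⁻¹ ≡ 9 (mod 53) since 6·9 = 54 ≡ 1, so λ ≡ 47.
  x = λ² - 26 - 32 = 2209 - 58 ≡ 31; y = λ·(26 - 31) - 29 ≡ 1. → (31, 1)

(31, 1)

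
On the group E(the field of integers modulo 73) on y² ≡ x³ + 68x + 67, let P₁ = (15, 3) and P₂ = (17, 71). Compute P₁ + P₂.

(29, 32)

(15, 3) + (17, 71). λ = (71 - 3)/(17 - 15) ≡ 68/2 mod 73. 2⁻¹ ≡ 37 (mod 73), so λ ≡ 34.
  x = λ² - 15 - 17 = 1156 - 32 ≡ 29; y = λ·(15 - 29) - 3 ≡ 32. → (29, 32)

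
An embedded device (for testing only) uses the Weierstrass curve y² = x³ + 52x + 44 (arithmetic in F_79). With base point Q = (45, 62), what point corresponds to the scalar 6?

Double-and-add on 6 = (110)₂. Start with Q = (45, 62) for the leading 1-bit.
double: tangent at (45, 62): λ = (3·45² + 52)/(2·62) ≡ 44/45. 45⁻¹ ≡ 72 (mod 79) since 45·72 = 3240 ≡ 1, so λ ≡ 44·72 ≡ 8.
  x = λ² - 45 - 45 = 64 - 90 ≡ 53; y = λ·(45 - 53) - 62 ≡ 32. → (53, 32)
add Q: (53, 32) + (45, 62). λ = (62 - 32)/(45 - 53) ≡ 30/71 mod 79. 71⁻¹ ≡ 69 (mod 79) since 71·69 = 4899 ≡ 1, so λ ≡ 16.
  x = λ² - 53 - 45 = 256 - 98 ≡ 0; y = λ·(53 - 0) - 32 ≡ 26. → (0, 26)
double: tangent at (0, 26): λ = (3·0² + 52)/(2·26) ≡ 52/52. 52⁻¹ ≡ 38 (mod 79) since 52·38 = 1976 ≡ 1, so λ ≡ 52·38 ≡ 1.
  x = λ² - 0 - 0 = 1 - 0 ≡ 1; y = λ·(0 - 1) - 26 ≡ 52. → (1, 52)

(1, 52)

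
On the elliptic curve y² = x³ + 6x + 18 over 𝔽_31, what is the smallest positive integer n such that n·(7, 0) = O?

2

2P: (7, 0) + (7, 0): same x and y₁ ≡ -y₂, so the sum is O.
2P = O, so the order is 2.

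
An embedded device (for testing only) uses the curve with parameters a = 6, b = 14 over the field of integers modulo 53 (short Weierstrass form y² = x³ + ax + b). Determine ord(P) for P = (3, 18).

2P: tangent at (3, 18): λ = (3·3² + 6)/(2·18) ≡ 33/36. 36⁻¹ ≡ 28 (mod 53), so λ ≡ 33·28 ≡ 23.
  x = λ² - 3 - 3 = 529 - 6 ≡ 46; y = λ·(3 - 46) - 18 ≡ 0. → (46, 0)
3P: (46, 0) + (3, 18). λ = (18 - 0)/(3 - 46) ≡ 18/10 mod 53. 10⁻¹ ≡ 16 (mod 53) since 10·16 = 160 ≡ 1, so λ ≡ 23.
  x = λ² - 46 - 3 = 529 - 49 ≡ 3; y = λ·(46 - 3) - 0 ≡ 35. → (3, 35)
4P: (3, 35) + (3, 18): same x and y₁ ≡ -y₂, so the sum is O.
4P = O, so the order is 4.

4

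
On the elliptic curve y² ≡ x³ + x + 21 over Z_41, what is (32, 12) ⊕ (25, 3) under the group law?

(30, 14)

(32, 12) + (25, 3). λ = (3 - 12)/(25 - 32) ≡ 32/34 mod 41. 34⁻¹ ≡ 35 (mod 41) since 34·35 = 1190 ≡ 1, so λ ≡ 13.
  x = λ² - 32 - 25 = 169 - 57 ≡ 30; y = λ·(32 - 30) - 12 ≡ 14. → (30, 14)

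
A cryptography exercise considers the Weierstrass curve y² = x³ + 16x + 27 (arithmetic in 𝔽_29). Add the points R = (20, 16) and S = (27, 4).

(20, 16) + (27, 4). λ = (4 - 16)/(27 - 20) ≡ 17/7 mod 29. 7⁻¹ ≡ 25 (mod 29), so λ ≡ 19.
  x = λ² - 20 - 27 = 361 - 47 ≡ 24; y = λ·(20 - 24) - 16 ≡ 24. → (24, 24)

(24, 24)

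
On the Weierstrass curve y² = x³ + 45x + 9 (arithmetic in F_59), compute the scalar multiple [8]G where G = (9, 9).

(12, 25)

Repeated addition: build up to 8G.
2G: tangent at (9, 9): λ = (3·9² + 45)/(2·9) ≡ 52/18. 18⁻¹ ≡ 23 (mod 59) since 18·23 = 414 ≡ 1, so λ ≡ 52·23 ≡ 16.
  x = λ² - 9 - 9 = 256 - 18 ≡ 2; y = λ·(9 - 2) - 9 ≡ 44. → (2, 44)
3G: (2, 44) + (9, 9). λ = (9 - 44)/(9 - 2) ≡ 24/7 mod 59. 7⁻¹ ≡ 17 (mod 59), so λ ≡ 54.
  x = λ² - 2 - 9 = 2916 - 11 ≡ 14; y = λ·(2 - 14) - 44 ≡ 16. → (14, 16)
4G: (14, 16) + (9, 9). λ = (9 - 16)/(9 - 14) ≡ 52/54 mod 59. 54⁻¹ ≡ 47 (mod 59) since 54·47 = 2538 ≡ 1, so λ ≡ 25.
  x = λ² - 14 - 9 = 625 - 23 ≡ 12; y = λ·(14 - 12) - 16 ≡ 34. → (12, 34)
5G: (12, 34) + (9, 9). λ = (9 - 34)/(9 - 12) ≡ 34/56 mod 59. 56⁻¹ ≡ 39 (mod 59), so λ ≡ 28.
  x = λ² - 12 - 9 = 784 - 21 ≡ 55; y = λ·(12 - 55) - 34 ≡ 1. → (55, 1)
6G: (55, 1) + (9, 9). λ = (9 - 1)/(9 - 55) ≡ 8/13 mod 59. 13⁻¹ ≡ 50 (mod 59), so λ ≡ 46.
  x = λ² - 55 - 9 = 2116 - 64 ≡ 46; y = λ·(55 - 46) - 1 ≡ 0. → (46, 0)
7G: (46, 0) + (9, 9). λ = (9 - 0)/(9 - 46) ≡ 9/22 mod 59. 22⁻¹ ≡ 51 (mod 59), so λ ≡ 46.
  x = λ² - 46 - 9 = 2116 - 55 ≡ 55; y = λ·(46 - 55) - 0 ≡ 58. → (55, 58)
8G: (55, 58) + (9, 9). λ = (9 - 58)/(9 - 55) ≡ 10/13 mod 59. 13⁻¹ ≡ 50 (mod 59), so λ ≡ 28.
  x = λ² - 55 - 9 = 784 - 64 ≡ 12; y = λ·(55 - 12) - 58 ≡ 25. → (12, 25)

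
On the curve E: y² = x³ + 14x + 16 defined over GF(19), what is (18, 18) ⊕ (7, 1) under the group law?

(18, 18) + (7, 1). λ = (1 - 18)/(7 - 18) ≡ 2/8 mod 19. 8⁻¹ ≡ 12 (mod 19), so λ ≡ 5.
  x = λ² - 18 - 7 = 25 - 25 ≡ 0; y = λ·(18 - 0) - 18 ≡ 15. → (0, 15)

(0, 15)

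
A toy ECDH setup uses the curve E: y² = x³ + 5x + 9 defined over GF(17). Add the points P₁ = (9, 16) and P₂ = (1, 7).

(8, 0)

(9, 16) + (1, 7). λ = (7 - 16)/(1 - 9) ≡ 8/9 mod 17. 9⁻¹ ≡ 2 (mod 17), so λ ≡ 16.
  x = λ² - 9 - 1 = 256 - 10 ≡ 8; y = λ·(9 - 8) - 16 ≡ 0. → (8, 0)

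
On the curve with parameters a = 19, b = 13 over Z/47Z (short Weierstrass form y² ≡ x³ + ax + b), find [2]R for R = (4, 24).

tangent at (4, 24): λ = (3·4² + 19)/(2·24) ≡ 20/1. 1⁻¹ ≡ 1 (mod 47), so λ ≡ 20·1 ≡ 20.
  x = λ² - 4 - 4 = 400 - 8 ≡ 16; y = λ·(4 - 16) - 24 ≡ 18. → (16, 18)

(16, 18)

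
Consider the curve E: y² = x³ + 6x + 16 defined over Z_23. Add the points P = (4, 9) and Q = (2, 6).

(4, 9) + (2, 6). λ = (6 - 9)/(2 - 4) ≡ 20/21 mod 23. 21⁻¹ ≡ 11 (mod 23) since 21·11 = 231 ≡ 1, so λ ≡ 13.
  x = λ² - 4 - 2 = 169 - 6 ≡ 2; y = λ·(4 - 2) - 9 ≡ 17. → (2, 17)

(2, 17)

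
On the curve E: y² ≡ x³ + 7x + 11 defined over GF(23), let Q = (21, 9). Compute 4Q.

(3, 6)

Double-and-add on 4 = (100)₂. Start with Q = (21, 9) for the leading 1-bit.
double: tangent at (21, 9): λ = (3·21² + 7)/(2·9) ≡ 19/18. 18⁻¹ ≡ 9 (mod 23), so λ ≡ 19·9 ≡ 10.
  x = λ² - 21 - 21 = 100 - 42 ≡ 12; y = λ·(21 - 12) - 9 ≡ 12. → (12, 12)
double: tangent at (12, 12): λ = (3·12² + 7)/(2·12) ≡ 2/1. 1⁻¹ ≡ 1 (mod 23), so λ ≡ 2·1 ≡ 2.
  x = λ² - 12 - 12 = 4 - 24 ≡ 3; y = λ·(12 - 3) - 12 ≡ 6. → (3, 6)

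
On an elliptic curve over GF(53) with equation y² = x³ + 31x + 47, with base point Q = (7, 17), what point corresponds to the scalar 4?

(36, 38)

Repeated addition: build up to 4Q.
2Q: tangent at (7, 17): λ = (3·7² + 31)/(2·17) ≡ 19/34. 34⁻¹ ≡ 39 (mod 53), so λ ≡ 19·39 ≡ 52.
  x = λ² - 7 - 7 = 2704 - 14 ≡ 40; y = λ·(7 - 40) - 17 ≡ 16. → (40, 16)
3Q: (40, 16) + (7, 17). λ = (17 - 16)/(7 - 40) ≡ 1/20 mod 53. 20⁻¹ ≡ 8 (mod 53) since 20·8 = 160 ≡ 1, so λ ≡ 8.
  x = λ² - 40 - 7 = 64 - 47 ≡ 17; y = λ·(40 - 17) - 16 ≡ 9. → (17, 9)
4Q: (17, 9) + (7, 17). λ = (17 - 9)/(7 - 17) ≡ 8/43 mod 53. 43⁻¹ ≡ 37 (mod 53) since 43·37 = 1591 ≡ 1, so λ ≡ 31.
  x = λ² - 17 - 7 = 961 - 24 ≡ 36; y = λ·(17 - 36) - 9 ≡ 38. → (36, 38)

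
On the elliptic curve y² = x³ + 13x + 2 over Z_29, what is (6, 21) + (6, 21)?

tangent at (6, 21): λ = (3·6² + 13)/(2·21) ≡ 5/13. 13⁻¹ ≡ 9 (mod 29) since 13·9 = 117 ≡ 1, so λ ≡ 5·9 ≡ 16.
  x = λ² - 6 - 6 = 256 - 12 ≡ 12; y = λ·(6 - 12) - 21 ≡ 28. → (12, 28)

(12, 28)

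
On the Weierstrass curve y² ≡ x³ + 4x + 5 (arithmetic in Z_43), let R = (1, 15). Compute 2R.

(39, 22)

tangent at (1, 15): λ = (3·1² + 4)/(2·15) ≡ 7/30. 30⁻¹ ≡ 33 (mod 43) since 30·33 = 990 ≡ 1, so λ ≡ 7·33 ≡ 16.
  x = λ² - 1 - 1 = 256 - 2 ≡ 39; y = λ·(1 - 39) - 15 ≡ 22. → (39, 22)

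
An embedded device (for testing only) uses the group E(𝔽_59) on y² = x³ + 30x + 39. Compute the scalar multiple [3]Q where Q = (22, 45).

Repeated addition: build up to 3Q.
2Q: tangent at (22, 45): λ = (3·22² + 30)/(2·45) ≡ 7/31. 31⁻¹ ≡ 40 (mod 59), so λ ≡ 7·40 ≡ 44.
  x = λ² - 22 - 22 = 1936 - 44 ≡ 4; y = λ·(22 - 4) - 45 ≡ 39. → (4, 39)
3Q: (4, 39) + (22, 45). λ = (45 - 39)/(22 - 4) ≡ 6/18 mod 59. 18⁻¹ ≡ 23 (mod 59), so λ ≡ 20.
  x = λ² - 4 - 22 = 400 - 26 ≡ 20; y = λ·(4 - 20) - 39 ≡ 54. → (20, 54)

(20, 54)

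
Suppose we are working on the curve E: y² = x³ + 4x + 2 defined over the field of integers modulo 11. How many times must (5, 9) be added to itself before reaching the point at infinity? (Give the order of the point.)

6

2P: tangent at (5, 9): λ = (3·5² + 4)/(2·9) ≡ 2/7. 7⁻¹ ≡ 8 (mod 11), so λ ≡ 2·8 ≡ 5.
  x = λ² - 5 - 5 = 25 - 10 ≡ 4; y = λ·(5 - 4) - 9 ≡ 7. → (4, 7)
3P: (4, 7) + (5, 9). λ = (9 - 7)/(5 - 4) ≡ 2/1 mod 11. 1⁻¹ ≡ 1 (mod 11) since 1·1 = 1 ≡ 1, so λ ≡ 2.
  x = λ² - 4 - 5 = 4 - 9 ≡ 6; y = λ·(4 - 6) - 7 ≡ 0. → (6, 0)
4P: (6, 0) + (5, 9). λ = (9 - 0)/(5 - 6) ≡ 9/10 mod 11. 10⁻¹ ≡ 10 (mod 11), so λ ≡ 2.
  x = λ² - 6 - 5 = 4 - 11 ≡ 4; y = λ·(6 - 4) - 0 ≡ 4. → (4, 4)
5P: (4, 4) + (5, 9). λ = (9 - 4)/(5 - 4) ≡ 5/1 mod 11. 1⁻¹ ≡ 1 (mod 11) since 1·1 = 1 ≡ 1, so λ ≡ 5.
  x = λ² - 4 - 5 = 25 - 9 ≡ 5; y = λ·(4 - 5) - 4 ≡ 2. → (5, 2)
6P: (5, 2) + (5, 9): same x and y₁ ≡ -y₂, so the sum is the point at infinity.
6P = the point at infinity, so the order is 6.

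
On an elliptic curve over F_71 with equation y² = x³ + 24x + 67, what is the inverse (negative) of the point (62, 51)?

(62, 20)

-(62, 51) = (62, -51 mod 71) = (62, 20).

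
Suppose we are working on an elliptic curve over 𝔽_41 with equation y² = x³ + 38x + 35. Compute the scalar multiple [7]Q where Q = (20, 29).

(28, 38)

Repeated addition: build up to 7Q.
2Q: tangent at (20, 29): λ = (3·20² + 38)/(2·29) ≡ 8/17. 17⁻¹ ≡ 29 (mod 41) since 17·29 = 493 ≡ 1, so λ ≡ 8·29 ≡ 27.
  x = λ² - 20 - 20 = 729 - 40 ≡ 33; y = λ·(20 - 33) - 29 ≡ 30. → (33, 30)
3Q: (33, 30) + (20, 29). λ = (29 - 30)/(20 - 33) ≡ 40/28 mod 41. 28⁻¹ ≡ 22 (mod 41), so λ ≡ 19.
  x = λ² - 33 - 20 = 361 - 53 ≡ 21; y = λ·(33 - 21) - 30 ≡ 34. → (21, 34)
4Q: (21, 34) + (20, 29). λ = (29 - 34)/(20 - 21) ≡ 36/40 mod 41. 40⁻¹ ≡ 40 (mod 41) since 40·40 = 1600 ≡ 1, so λ ≡ 5.
  x = λ² - 21 - 20 = 25 - 41 ≡ 25; y = λ·(21 - 25) - 34 ≡ 28. → (25, 28)
5Q: (25, 28) + (20, 29). λ = (29 - 28)/(20 - 25) ≡ 1/36 mod 41. 36⁻¹ ≡ 8 (mod 41), so λ ≡ 8.
  x = λ² - 25 - 20 = 64 - 45 ≡ 19; y = λ·(25 - 19) - 28 ≡ 20. → (19, 20)
6Q: (19, 20) + (20, 29). λ = (29 - 20)/(20 - 19) ≡ 9/1 mod 41. 1⁻¹ ≡ 1 (mod 41) since 1·1 = 1 ≡ 1, so λ ≡ 9.
  x = λ² - 19 - 20 = 81 - 39 ≡ 1; y = λ·(19 - 1) - 20 ≡ 19. → (1, 19)
7Q: (1, 19) + (20, 29). λ = (29 - 19)/(20 - 1) ≡ 10/19 mod 41. 19⁻¹ ≡ 13 (mod 41) since 19·13 = 247 ≡ 1, so λ ≡ 7.
  x = λ² - 1 - 20 = 49 - 21 ≡ 28; y = λ·(1 - 28) - 19 ≡ 38. → (28, 38)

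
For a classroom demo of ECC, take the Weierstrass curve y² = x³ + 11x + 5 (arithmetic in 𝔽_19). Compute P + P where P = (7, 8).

tangent at (7, 8): λ = (3·7² + 11)/(2·8) ≡ 6/16. 16⁻¹ ≡ 6 (mod 19), so λ ≡ 6·6 ≡ 17.
  x = λ² - 7 - 7 = 289 - 14 ≡ 9; y = λ·(7 - 9) - 8 ≡ 15. → (9, 15)

(9, 15)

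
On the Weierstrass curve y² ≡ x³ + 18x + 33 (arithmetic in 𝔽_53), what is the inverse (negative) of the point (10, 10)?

-(10, 10) = (10, -10 mod 53) = (10, 43).

(10, 43)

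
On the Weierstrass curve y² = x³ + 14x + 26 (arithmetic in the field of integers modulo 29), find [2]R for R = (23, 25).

(18, 22)

tangent at (23, 25): λ = (3·23² + 14)/(2·25) ≡ 6/21. 21⁻¹ ≡ 18 (mod 29) since 21·18 = 378 ≡ 1, so λ ≡ 6·18 ≡ 21.
  x = λ² - 23 - 23 = 441 - 46 ≡ 18; y = λ·(23 - 18) - 25 ≡ 22. → (18, 22)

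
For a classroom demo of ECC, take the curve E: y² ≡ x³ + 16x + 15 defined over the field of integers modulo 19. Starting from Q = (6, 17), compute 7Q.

(2, 13)

Double-and-add on 7 = (111)₂. Start with Q = (6, 17) for the leading 1-bit.
double: tangent at (6, 17): λ = (3·6² + 16)/(2·17) ≡ 10/15. 15⁻¹ ≡ 14 (mod 19), so λ ≡ 10·14 ≡ 7.
  x = λ² - 6 - 6 = 49 - 12 ≡ 18; y = λ·(6 - 18) - 17 ≡ 13. → (18, 13)
add Q: (18, 13) + (6, 17). λ = (17 - 13)/(6 - 18) ≡ 4/7 mod 19. 7⁻¹ ≡ 11 (mod 19), so λ ≡ 6.
  x = λ² - 18 - 6 = 36 - 24 ≡ 12; y = λ·(18 - 12) - 13 ≡ 4. → (12, 4)
double: tangent at (12, 4): λ = (3·12² + 16)/(2·4) ≡ 11/8. 8⁻¹ ≡ 12 (mod 19), so λ ≡ 11·12 ≡ 18.
  x = λ² - 12 - 12 = 324 - 24 ≡ 15; y = λ·(12 - 15) - 4 ≡ 18. → (15, 18)
add Q: (15, 18) + (6, 17). λ = (17 - 18)/(6 - 15) ≡ 18/10 mod 19. 10⁻¹ ≡ 2 (mod 19), so λ ≡ 17.
  x = λ² - 15 - 6 = 289 - 21 ≡ 2; y = λ·(15 - 2) - 18 ≡ 13. → (2, 13)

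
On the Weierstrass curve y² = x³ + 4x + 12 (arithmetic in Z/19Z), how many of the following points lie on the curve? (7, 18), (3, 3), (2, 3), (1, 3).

(7, 18): 18² ≡ 1, rhs ≡ 3 → off.
(3, 3): 3² ≡ 9, rhs ≡ 13 → off.
(2, 3): 3² ≡ 9, rhs ≡ 9 → on.
(1, 3): 3² ≡ 9, rhs ≡ 17 → off.

1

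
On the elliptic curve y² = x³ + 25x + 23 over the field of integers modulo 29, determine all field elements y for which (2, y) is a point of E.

x³ + 25x + 23 = 81 ≡ 23 (mod 29).
Square roots of 23 mod 29: 9 and 20 (since 9² = 81 ≡ 23).

9, 20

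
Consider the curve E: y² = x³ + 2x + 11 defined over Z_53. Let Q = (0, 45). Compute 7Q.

Double-and-add on 7 = (111)₂. Start with Q = (0, 45) for the leading 1-bit.
double: tangent at (0, 45): λ = (3·0² + 2)/(2·45) ≡ 2/37. 37⁻¹ ≡ 43 (mod 53) since 37·43 = 1591 ≡ 1, so λ ≡ 2·43 ≡ 33.
  x = λ² - 0 - 0 = 1089 - 0 ≡ 29; y = λ·(0 - 29) - 45 ≡ 5. → (29, 5)
add Q: (29, 5) + (0, 45). λ = (45 - 5)/(0 - 29) ≡ 40/24 mod 53. 24⁻¹ ≡ 42 (mod 53), so λ ≡ 37.
  x = λ² - 29 - 0 = 1369 - 29 ≡ 15; y = λ·(29 - 15) - 5 ≡ 36. → (15, 36)
double: tangent at (15, 36): λ = (3·15² + 2)/(2·36) ≡ 41/19. 19⁻¹ ≡ 14 (mod 53), so λ ≡ 41·14 ≡ 44.
  x = λ² - 15 - 15 = 1936 - 30 ≡ 51; y = λ·(15 - 51) - 36 ≡ 23. → (51, 23)
add Q: (51, 23) + (0, 45). λ = (45 - 23)/(0 - 51) ≡ 22/2 mod 53. 2⁻¹ ≡ 27 (mod 53), so λ ≡ 11.
  x = λ² - 51 - 0 = 121 - 51 ≡ 17; y = λ·(51 - 17) - 23 ≡ 33. → (17, 33)

(17, 33)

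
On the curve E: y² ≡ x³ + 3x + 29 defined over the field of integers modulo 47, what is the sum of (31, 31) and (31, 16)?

O

The two points share x = 31 and their y-coordinates satisfy 31 + 16 ≡ 0 (mod 47), so they are inverses. Their sum is 𝒪.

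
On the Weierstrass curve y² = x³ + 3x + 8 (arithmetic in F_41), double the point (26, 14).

(12, 38)

tangent at (26, 14): λ = (3·26² + 3)/(2·14) ≡ 22/28. 28⁻¹ ≡ 22 (mod 41), so λ ≡ 22·22 ≡ 33.
  x = λ² - 26 - 26 = 1089 - 52 ≡ 12; y = λ·(26 - 12) - 14 ≡ 38. → (12, 38)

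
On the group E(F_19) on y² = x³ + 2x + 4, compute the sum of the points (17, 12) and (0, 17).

(13, 17)

(17, 12) + (0, 17). λ = (17 - 12)/(0 - 17) ≡ 5/2 mod 19. 2⁻¹ ≡ 10 (mod 19) since 2·10 = 20 ≡ 1, so λ ≡ 12.
  x = λ² - 17 - 0 = 144 - 17 ≡ 13; y = λ·(17 - 13) - 12 ≡ 17. → (13, 17)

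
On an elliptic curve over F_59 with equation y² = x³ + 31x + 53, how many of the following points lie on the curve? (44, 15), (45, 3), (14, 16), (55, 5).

1

(44, 15): 15² ≡ 48, rhs ≡ 48 → on.
(45, 3): 3² ≡ 9, rhs ≡ 2 → off.
(14, 16): 16² ≡ 20, rhs ≡ 45 → off.
(55, 5): 5² ≡ 25, rhs ≡ 42 → off.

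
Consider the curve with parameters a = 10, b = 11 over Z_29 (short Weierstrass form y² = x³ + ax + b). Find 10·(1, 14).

Write Q = (1, 14).
Double-and-add on 10 = (1010)₂. Start with Q = (1, 14) for the leading 1-bit.
double: tangent at (1, 14): λ = (3·1² + 10)/(2·14) ≡ 13/28. 28⁻¹ ≡ 28 (mod 29), so λ ≡ 13·28 ≡ 16.
  x = λ² - 1 - 1 = 256 - 2 ≡ 22; y = λ·(1 - 22) - 14 ≡ 27. → (22, 27)
double: tangent at (22, 27): λ = (3·22² + 10)/(2·27) ≡ 12/25. 25⁻¹ ≡ 7 (mod 29) since 25·7 = 175 ≡ 1, so λ ≡ 12·7 ≡ 26.
  x = λ² - 22 - 22 = 676 - 44 ≡ 23; y = λ·(22 - 23) - 27 ≡ 5. → (23, 5)
add Q: (23, 5) + (1, 14). λ = (14 - 5)/(1 - 23) ≡ 9/7 mod 29. 7⁻¹ ≡ 25 (mod 29) since 7·25 = 175 ≡ 1, so λ ≡ 22.
  x = λ² - 23 - 1 = 484 - 24 ≡ 25; y = λ·(23 - 25) - 5 ≡ 9. → (25, 9)
double: tangent at (25, 9): λ = (3·25² + 10)/(2·9) ≡ 0/18. 18⁻¹ ≡ 21 (mod 29) since 18·21 = 378 ≡ 1, so λ ≡ 0·21 ≡ 0.
  x = λ² - 25 - 25 = 0 - 50 ≡ 8; y = λ·(25 - 8) - 9 ≡ 20. → (8, 20)

(8, 20)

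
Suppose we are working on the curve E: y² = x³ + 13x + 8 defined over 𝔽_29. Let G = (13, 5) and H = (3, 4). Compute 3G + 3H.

First 3G:
Repeated addition: build up to 3G.
2G: tangent at (13, 5): λ = (3·13² + 13)/(2·5) ≡ 27/10. 10⁻¹ ≡ 3 (mod 29) since 10·3 = 30 ≡ 1, so λ ≡ 27·3 ≡ 23.
  x = λ² - 13 - 13 = 529 - 26 ≡ 10; y = λ·(13 - 10) - 5 ≡ 6. → (10, 6)
3G: (10, 6) + (13, 5). λ = (5 - 6)/(13 - 10) ≡ 28/3 mod 29. 3⁻¹ ≡ 10 (mod 29), so λ ≡ 19.
  x = λ² - 10 - 13 = 361 - 23 ≡ 19; y = λ·(10 - 19) - 6 ≡ 26. → (19, 26)
3G = (19, 26).
Next 3H:
Repeated addition: build up to 3H.
2H: tangent at (3, 4): λ = (3·3² + 13)/(2·4) ≡ 11/8. 8⁻¹ ≡ 11 (mod 29) since 8·11 = 88 ≡ 1, so λ ≡ 11·11 ≡ 5.
  x = λ² - 3 - 3 = 25 - 6 ≡ 19; y = λ·(3 - 19) - 4 ≡ 3. → (19, 3)
3H: (19, 3) + (3, 4). λ = (4 - 3)/(3 - 19) ≡ 1/13 mod 29. 13⁻¹ ≡ 9 (mod 29), so λ ≡ 9.
  x = λ² - 19 - 3 = 81 - 22 ≡ 1; y = λ·(19 - 1) - 3 ≡ 14. → (1, 14)
3H = (1, 14).
Finally 3G + 3H:
(19, 26) + (1, 14). λ = (14 - 26)/(1 - 19) ≡ 17/11 mod 29. 11⁻¹ ≡ 8 (mod 29), so λ ≡ 20.
  x = λ² - 19 - 1 = 400 - 20 ≡ 3; y = λ·(19 - 3) - 26 ≡ 4. → (3, 4)

(3, 4)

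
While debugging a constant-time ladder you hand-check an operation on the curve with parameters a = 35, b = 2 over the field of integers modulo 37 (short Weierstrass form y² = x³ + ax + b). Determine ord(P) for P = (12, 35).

2P: tangent at (12, 35): λ = (3·12² + 35)/(2·35) ≡ 23/33. 33⁻¹ ≡ 9 (mod 37) since 33·9 = 297 ≡ 1, so λ ≡ 23·9 ≡ 22.
  x = λ² - 12 - 12 = 484 - 24 ≡ 16; y = λ·(12 - 16) - 35 ≡ 25. → (16, 25)
3P: (16, 25) + (12, 35). λ = (35 - 25)/(12 - 16) ≡ 10/33 mod 37. 33⁻¹ ≡ 9 (mod 37) since 33·9 = 297 ≡ 1, so λ ≡ 16.
  x = λ² - 16 - 12 = 256 - 28 ≡ 6; y = λ·(16 - 6) - 25 ≡ 24. → (6, 24)
4P: (6, 24) + (12, 35). λ = (35 - 24)/(12 - 6) ≡ 11/6 mod 37. 6⁻¹ ≡ 31 (mod 37), so λ ≡ 8.
  x = λ² - 6 - 12 = 64 - 18 ≡ 9; y = λ·(6 - 9) - 24 ≡ 26. → (9, 26)
5P: (9, 26) + (12, 35). λ = (35 - 26)/(12 - 9) ≡ 9/3 mod 37. 3⁻¹ ≡ 25 (mod 37), so λ ≡ 3.
  x = λ² - 9 - 12 = 9 - 21 ≡ 25; y = λ·(9 - 25) - 26 ≡ 0. → (25, 0)
6P: (25, 0) + (12, 35). λ = (35 - 0)/(12 - 25) ≡ 35/24 mod 37. 24⁻¹ ≡ 17 (mod 37), so λ ≡ 3.
  x = λ² - 25 - 12 = 9 - 37 ≡ 9; y = λ·(25 - 9) - 0 ≡ 11. → (9, 11)
7P: (9, 11) + (12, 35). λ = (35 - 11)/(12 - 9) ≡ 24/3 mod 37. 3⁻¹ ≡ 25 (mod 37) since 3·25 = 75 ≡ 1, so λ ≡ 8.
  x = λ² - 9 - 12 = 64 - 21 ≡ 6; y = λ·(9 - 6) - 11 ≡ 13. → (6, 13)
8P: (6, 13) + (12, 35). λ = (35 - 13)/(12 - 6) ≡ 22/6 mod 37. 6⁻¹ ≡ 31 (mod 37) since 6·31 = 186 ≡ 1, so λ ≡ 16.
  x = λ² - 6 - 12 = 256 - 18 ≡ 16; y = λ·(6 - 16) - 13 ≡ 12. → (16, 12)
9P: (16, 12) + (12, 35). λ = (35 - 12)/(12 - 16) ≡ 23/33 mod 37. 33⁻¹ ≡ 9 (mod 37), so λ ≡ 22.
  x = λ² - 16 - 12 = 484 - 28 ≡ 12; y = λ·(16 - 12) - 12 ≡ 2. → (12, 2)
10P: (12, 2) + (12, 35): same x and y₁ ≡ -y₂, so the sum is ∞.
10P = ∞, so the order is 10.

10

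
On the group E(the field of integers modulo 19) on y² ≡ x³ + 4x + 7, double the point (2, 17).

tangent at (2, 17): λ = (3·2² + 4)/(2·17) ≡ 16/15. 15⁻¹ ≡ 14 (mod 19) since 15·14 = 210 ≡ 1, so λ ≡ 16·14 ≡ 15.
  x = λ² - 2 - 2 = 225 - 4 ≡ 12; y = λ·(2 - 12) - 17 ≡ 4. → (12, 4)

(12, 4)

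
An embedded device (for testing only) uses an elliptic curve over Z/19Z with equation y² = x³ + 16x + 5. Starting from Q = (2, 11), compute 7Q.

(4, 0)

Double-and-add on 7 = (111)₂. Start with Q = (2, 11) for the leading 1-bit.
double: tangent at (2, 11): λ = (3·2² + 16)/(2·11) ≡ 9/3. 3⁻¹ ≡ 13 (mod 19), so λ ≡ 9·13 ≡ 3.
  x = λ² - 2 - 2 = 9 - 4 ≡ 5; y = λ·(2 - 5) - 11 ≡ 18. → (5, 18)
add Q: (5, 18) + (2, 11). λ = (11 - 18)/(2 - 5) ≡ 12/16 mod 19. 16⁻¹ ≡ 6 (mod 19), so λ ≡ 15.
  x = λ² - 5 - 2 = 225 - 7 ≡ 9; y = λ·(5 - 9) - 18 ≡ 17. → (9, 17)
double: tangent at (9, 17): λ = (3·9² + 16)/(2·17) ≡ 12/15. 15⁻¹ ≡ 14 (mod 19) since 15·14 = 210 ≡ 1, so λ ≡ 12·14 ≡ 16.
  x = λ² - 9 - 9 = 256 - 18 ≡ 10; y = λ·(9 - 10) - 17 ≡ 5. → (10, 5)
add Q: (10, 5) + (2, 11). λ = (11 - 5)/(2 - 10) ≡ 6/11 mod 19. 11⁻¹ ≡ 7 (mod 19), so λ ≡ 4.
  x = λ² - 10 - 2 = 16 - 12 ≡ 4; y = λ·(10 - 4) - 5 ≡ 0. → (4, 0)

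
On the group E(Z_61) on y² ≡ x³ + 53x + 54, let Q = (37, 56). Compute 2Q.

tangent at (37, 56): λ = (3·37² + 53)/(2·56) ≡ 12/51. 51⁻¹ ≡ 6 (mod 61) since 51·6 = 306 ≡ 1, so λ ≡ 12·6 ≡ 11.
  x = λ² - 37 - 37 = 121 - 74 ≡ 47; y = λ·(37 - 47) - 56 ≡ 17. → (47, 17)

(47, 17)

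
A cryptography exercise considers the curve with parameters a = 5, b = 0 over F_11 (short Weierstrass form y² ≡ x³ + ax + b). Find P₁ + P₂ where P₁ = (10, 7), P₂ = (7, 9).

(10, 7) + (7, 9). λ = (9 - 7)/(7 - 10) ≡ 2/8 mod 11. 8⁻¹ ≡ 7 (mod 11), so λ ≡ 3.
  x = λ² - 10 - 7 = 9 - 17 ≡ 3; y = λ·(10 - 3) - 7 ≡ 3. → (3, 3)

(3, 3)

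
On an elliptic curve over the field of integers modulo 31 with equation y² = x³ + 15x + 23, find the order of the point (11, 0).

2P: (11, 0) + (11, 0): same x and y₁ ≡ -y₂, so the sum is O.
2P = O, so the order is 2.

2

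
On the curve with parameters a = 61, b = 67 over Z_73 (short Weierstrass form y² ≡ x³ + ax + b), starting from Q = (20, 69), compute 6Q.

Repeated addition: build up to 6Q.
2Q: tangent at (20, 69): λ = (3·20² + 61)/(2·69) ≡ 20/65. 65⁻¹ ≡ 9 (mod 73) since 65·9 = 585 ≡ 1, so λ ≡ 20·9 ≡ 34.
  x = λ² - 20 - 20 = 1156 - 40 ≡ 21; y = λ·(20 - 21) - 69 ≡ 43. → (21, 43)
3Q: (21, 43) + (20, 69). λ = (69 - 43)/(20 - 21) ≡ 26/72 mod 73. 72⁻¹ ≡ 72 (mod 73) since 72·72 = 5184 ≡ 1, so λ ≡ 47.
  x = λ² - 21 - 20 = 2209 - 41 ≡ 51; y = λ·(21 - 51) - 43 ≡ 7. → (51, 7)
4Q: (51, 7) + (20, 69). λ = (69 - 7)/(20 - 51) ≡ 62/42 mod 73. 42⁻¹ ≡ 40 (mod 73), so λ ≡ 71.
  x = λ² - 51 - 20 = 5041 - 71 ≡ 6; y = λ·(51 - 6) - 7 ≡ 49. → (6, 49)
5Q: (6, 49) + (20, 69). λ = (69 - 49)/(20 - 6) ≡ 20/14 mod 73. 14⁻¹ ≡ 47 (mod 73), so λ ≡ 64.
  x = λ² - 6 - 20 = 4096 - 26 ≡ 55; y = λ·(6 - 55) - 49 ≡ 27. → (55, 27)
6Q: (55, 27) + (20, 69). λ = (69 - 27)/(20 - 55) ≡ 42/38 mod 73. 38⁻¹ ≡ 25 (mod 73), so λ ≡ 28.
  x = λ² - 55 - 20 = 784 - 75 ≡ 52; y = λ·(55 - 52) - 27 ≡ 57. → (52, 57)

(52, 57)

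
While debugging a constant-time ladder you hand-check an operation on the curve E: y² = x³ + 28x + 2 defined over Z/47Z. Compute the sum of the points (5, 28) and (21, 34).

(5, 28) + (21, 34). λ = (34 - 28)/(21 - 5) ≡ 6/16 mod 47. 16⁻¹ ≡ 3 (mod 47), so λ ≡ 18.
  x = λ² - 5 - 21 = 324 - 26 ≡ 16; y = λ·(5 - 16) - 28 ≡ 9. → (16, 9)

(16, 9)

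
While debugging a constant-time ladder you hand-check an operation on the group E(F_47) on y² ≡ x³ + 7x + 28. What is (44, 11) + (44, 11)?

tangent at (44, 11): λ = (3·44² + 7)/(2·11) ≡ 34/22. 22⁻¹ ≡ 15 (mod 47) since 22·15 = 330 ≡ 1, so λ ≡ 34·15 ≡ 40.
  x = λ² - 44 - 44 = 1600 - 88 ≡ 8; y = λ·(44 - 8) - 11 ≡ 19. → (8, 19)

(8, 19)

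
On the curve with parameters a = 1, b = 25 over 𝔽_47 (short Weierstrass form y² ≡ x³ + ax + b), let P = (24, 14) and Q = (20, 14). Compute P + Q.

(3, 33)

(24, 14) + (20, 14). λ = (14 - 14)/(20 - 24) ≡ 0/43 mod 47. 43⁻¹ ≡ 35 (mod 47) since 43·35 = 1505 ≡ 1, so λ ≡ 0.
  x = λ² - 24 - 20 = 0 - 44 ≡ 3; y = λ·(24 - 3) - 14 ≡ 33. → (3, 33)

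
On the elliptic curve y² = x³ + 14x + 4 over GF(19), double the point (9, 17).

tangent at (9, 17): λ = (3·9² + 14)/(2·17) ≡ 10/15. 15⁻¹ ≡ 14 (mod 19) since 15·14 = 210 ≡ 1, so λ ≡ 10·14 ≡ 7.
  x = λ² - 9 - 9 = 49 - 18 ≡ 12; y = λ·(9 - 12) - 17 ≡ 0. → (12, 0)

(12, 0)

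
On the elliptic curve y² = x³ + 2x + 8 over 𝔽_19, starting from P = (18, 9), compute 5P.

(14, 5)

Repeated addition: build up to 5P.
2P: tangent at (18, 9): λ = (3·18² + 2)/(2·9) ≡ 5/18. 18⁻¹ ≡ 18 (mod 19), so λ ≡ 5·18 ≡ 14.
  x = λ² - 18 - 18 = 196 - 36 ≡ 8; y = λ·(18 - 8) - 9 ≡ 17. → (8, 17)
3P: (8, 17) + (18, 9). λ = (9 - 17)/(18 - 8) ≡ 11/10 mod 19. 10⁻¹ ≡ 2 (mod 19), so λ ≡ 3.
  x = λ² - 8 - 18 = 9 - 26 ≡ 2; y = λ·(8 - 2) - 17 ≡ 1. → (2, 1)
4P: (2, 1) + (18, 9). λ = (9 - 1)/(18 - 2) ≡ 8/16 mod 19. 16⁻¹ ≡ 6 (mod 19) since 16·6 = 96 ≡ 1, so λ ≡ 10.
  x = λ² - 2 - 18 = 100 - 20 ≡ 4; y = λ·(2 - 4) - 1 ≡ 17. → (4, 17)
5P: (4, 17) + (18, 9). λ = (9 - 17)/(18 - 4) ≡ 11/14 mod 19. 14⁻¹ ≡ 15 (mod 19), so λ ≡ 13.
  x = λ² - 4 - 18 = 169 - 22 ≡ 14; y = λ·(4 - 14) - 17 ≡ 5. → (14, 5)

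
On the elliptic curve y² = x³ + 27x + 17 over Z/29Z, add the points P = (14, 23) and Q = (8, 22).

(14, 23) + (8, 22). λ = (22 - 23)/(8 - 14) ≡ 28/23 mod 29. 23⁻¹ ≡ 24 (mod 29), so λ ≡ 5.
  x = λ² - 14 - 8 = 25 - 22 ≡ 3; y = λ·(14 - 3) - 23 ≡ 3. → (3, 3)

(3, 3)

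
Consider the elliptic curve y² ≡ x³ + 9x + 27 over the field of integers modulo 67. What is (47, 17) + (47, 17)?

tangent at (47, 17): λ = (3·47² + 9)/(2·17) ≡ 3/34. 34⁻¹ ≡ 2 (mod 67) since 34·2 = 68 ≡ 1, so λ ≡ 3·2 ≡ 6.
  x = λ² - 47 - 47 = 36 - 94 ≡ 9; y = λ·(47 - 9) - 17 ≡ 10. → (9, 10)

(9, 10)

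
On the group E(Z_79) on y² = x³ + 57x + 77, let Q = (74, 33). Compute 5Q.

(47, 61)

Double-and-add on 5 = (101)₂. Start with Q = (74, 33) for the leading 1-bit.
double: tangent at (74, 33): λ = (3·74² + 57)/(2·33) ≡ 53/66. 66⁻¹ ≡ 6 (mod 79) since 66·6 = 396 ≡ 1, so λ ≡ 53·6 ≡ 2.
  x = λ² - 74 - 74 = 4 - 148 ≡ 14; y = λ·(74 - 14) - 33 ≡ 8. → (14, 8)
double: tangent at (14, 8): λ = (3·14² + 57)/(2·8) ≡ 13/16. 16⁻¹ ≡ 5 (mod 79), so λ ≡ 13·5 ≡ 65.
  x = λ² - 14 - 14 = 4225 - 28 ≡ 10; y = λ·(14 - 10) - 8 ≡ 15. → (10, 15)
add Q: (10, 15) + (74, 33). λ = (33 - 15)/(74 - 10) ≡ 18/64 mod 79. 64⁻¹ ≡ 21 (mod 79), so λ ≡ 62.
  x = λ² - 10 - 74 = 3844 - 84 ≡ 47; y = λ·(10 - 47) - 15 ≡ 61. → (47, 61)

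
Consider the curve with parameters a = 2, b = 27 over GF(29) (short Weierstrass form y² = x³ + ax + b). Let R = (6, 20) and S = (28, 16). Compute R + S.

(6, 20) + (28, 16). λ = (16 - 20)/(28 - 6) ≡ 25/22 mod 29. 22⁻¹ ≡ 4 (mod 29), so λ ≡ 13.
  x = λ² - 6 - 28 = 169 - 34 ≡ 19; y = λ·(6 - 19) - 20 ≡ 14. → (19, 14)

(19, 14)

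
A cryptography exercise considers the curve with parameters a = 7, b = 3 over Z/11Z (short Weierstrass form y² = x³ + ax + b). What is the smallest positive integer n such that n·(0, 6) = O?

10

2P: tangent at (0, 6): λ = (3·0² + 7)/(2·6) ≡ 7/1. 1⁻¹ ≡ 1 (mod 11) since 1·1 = 1 ≡ 1, so λ ≡ 7·1 ≡ 7.
  x = λ² - 0 - 0 = 49 - 0 ≡ 5; y = λ·(0 - 5) - 6 ≡ 3. → (5, 3)
3P: (5, 3) + (0, 6). λ = (6 - 3)/(0 - 5) ≡ 3/6 mod 11. 6⁻¹ ≡ 2 (mod 11) since 6·2 = 12 ≡ 1, so λ ≡ 6.
  x = λ² - 5 - 0 = 36 - 5 ≡ 9; y = λ·(5 - 9) - 3 ≡ 6. → (9, 6)
4P: (9, 6) + (0, 6). λ = (6 - 6)/(0 - 9) ≡ 0/2 mod 11. 2⁻¹ ≡ 6 (mod 11), so λ ≡ 0.
  x = λ² - 9 - 0 = 0 - 9 ≡ 2; y = λ·(9 - 2) - 6 ≡ 5. → (2, 5)
5P: (2, 5) + (0, 6). λ = (6 - 5)/(0 - 2) ≡ 1/9 mod 11. 9⁻¹ ≡ 5 (mod 11) since 9·5 = 45 ≡ 1, so λ ≡ 5.
  x = λ² - 2 - 0 = 25 - 2 ≡ 1; y = λ·(2 - 1) - 5 ≡ 0. → (1, 0)
6P: (1, 0) + (0, 6). λ = (6 - 0)/(0 - 1) ≡ 6/10 mod 11. 10⁻¹ ≡ 10 (mod 11), so λ ≡ 5.
  x = λ² - 1 - 0 = 25 - 1 ≡ 2; y = λ·(1 - 2) - 0 ≡ 6. → (2, 6)
7P: (2, 6) + (0, 6). λ = (6 - 6)/(0 - 2) ≡ 0/9 mod 11. 9⁻¹ ≡ 5 (mod 11) since 9·5 = 45 ≡ 1, so λ ≡ 0.
  x = λ² - 2 - 0 = 0 - 2 ≡ 9; y = λ·(2 - 9) - 6 ≡ 5. → (9, 5)
8P: (9, 5) + (0, 6). λ = (6 - 5)/(0 - 9) ≡ 1/2 mod 11. 2⁻¹ ≡ 6 (mod 11) since 2·6 = 12 ≡ 1, so λ ≡ 6.
  x = λ² - 9 - 0 = 36 - 9 ≡ 5; y = λ·(9 - 5) - 5 ≡ 8. → (5, 8)
9P: (5, 8) + (0, 6). λ = (6 - 8)/(0 - 5) ≡ 9/6 mod 11. 6⁻¹ ≡ 2 (mod 11), so λ ≡ 7.
  x = λ² - 5 - 0 = 49 - 5 ≡ 0; y = λ·(5 - 0) - 8 ≡ 5. → (0, 5)
10P: (0, 5) + (0, 6): same x and y₁ ≡ -y₂, so the sum is O.
10P = O, so the order is 10.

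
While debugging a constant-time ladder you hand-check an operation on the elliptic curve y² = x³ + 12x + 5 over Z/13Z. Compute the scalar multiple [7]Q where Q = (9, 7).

(11, 5)

Double-and-add on 7 = (111)₂. Start with Q = (9, 7) for the leading 1-bit.
double: tangent at (9, 7): λ = (3·9² + 12)/(2·7) ≡ 8/1. 1⁻¹ ≡ 1 (mod 13), so λ ≡ 8·1 ≡ 8.
  x = λ² - 9 - 9 = 64 - 18 ≡ 7; y = λ·(9 - 7) - 7 ≡ 9. → (7, 9)
add Q: (7, 9) + (9, 7). λ = (7 - 9)/(9 - 7) ≡ 11/2 mod 13. 2⁻¹ ≡ 7 (mod 13), so λ ≡ 12.
  x = λ² - 7 - 9 = 144 - 16 ≡ 11; y = λ·(7 - 11) - 9 ≡ 8. → (11, 8)
double: tangent at (11, 8): λ = (3·11² + 12)/(2·8) ≡ 11/3. 3⁻¹ ≡ 9 (mod 13) since 3·9 = 27 ≡ 1, so λ ≡ 11·9 ≡ 8.
  x = λ² - 11 - 11 = 64 - 22 ≡ 3; y = λ·(11 - 3) - 8 ≡ 4. → (3, 4)
add Q: (3, 4) + (9, 7). λ = (7 - 4)/(9 - 3) ≡ 3/6 mod 13. 6⁻¹ ≡ 11 (mod 13), so λ ≡ 7.
  x = λ² - 3 - 9 = 49 - 12 ≡ 11; y = λ·(3 - 11) - 4 ≡ 5. → (11, 5)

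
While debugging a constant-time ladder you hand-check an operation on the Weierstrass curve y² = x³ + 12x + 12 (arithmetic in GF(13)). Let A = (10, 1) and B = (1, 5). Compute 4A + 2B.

First 4A:
Repeated addition: build up to 4A.
2A: tangent at (10, 1): λ = (3·10² + 12)/(2·1) ≡ 0/2. 2⁻¹ ≡ 7 (mod 13) since 2·7 = 14 ≡ 1, so λ ≡ 0·7 ≡ 0.
  x = λ² - 10 - 10 = 0 - 20 ≡ 6; y = λ·(10 - 6) - 1 ≡ 12. → (6, 12)
3A: (6, 12) + (10, 1). λ = (1 - 12)/(10 - 6) ≡ 2/4 mod 13. 4⁻¹ ≡ 10 (mod 13), so λ ≡ 7.
  x = λ² - 6 - 10 = 49 - 16 ≡ 7; y = λ·(6 - 7) - 12 ≡ 7. → (7, 7)
4A: (7, 7) + (10, 1). λ = (1 - 7)/(10 - 7) ≡ 7/3 mod 13. 3⁻¹ ≡ 9 (mod 13), so λ ≡ 11.
  x = λ² - 7 - 10 = 121 - 17 ≡ 0; y = λ·(7 - 0) - 7 ≡ 5. → (0, 5)
4A = (0, 5).
Next 2B:
Repeated addition: build up to 2B.
2B: tangent at (1, 5): λ = (3·1² + 12)/(2·5) ≡ 2/10. 10⁻¹ ≡ 4 (mod 13), so λ ≡ 2·4 ≡ 8.
  x = λ² - 1 - 1 = 64 - 2 ≡ 10; y = λ·(1 - 10) - 5 ≡ 1. → (10, 1)
2B = (10, 1).
Finally 4A + 2B:
(0, 5) + (10, 1). λ = (1 - 5)/(10 - 0) ≡ 9/10 mod 13. 10⁻¹ ≡ 4 (mod 13) since 10·4 = 40 ≡ 1, so λ ≡ 10.
  x = λ² - 0 - 10 = 100 - 10 ≡ 12; y = λ·(0 - 12) - 5 ≡ 5. → (12, 5)

(12, 5)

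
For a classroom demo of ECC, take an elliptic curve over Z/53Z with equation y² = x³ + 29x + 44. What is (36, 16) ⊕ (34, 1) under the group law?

(36, 16) + (34, 1). λ = (1 - 16)/(34 - 36) ≡ 38/51 mod 53. 51⁻¹ ≡ 26 (mod 53), so λ ≡ 34.
  x = λ² - 36 - 34 = 1156 - 70 ≡ 26; y = λ·(36 - 26) - 16 ≡ 6. → (26, 6)

(26, 6)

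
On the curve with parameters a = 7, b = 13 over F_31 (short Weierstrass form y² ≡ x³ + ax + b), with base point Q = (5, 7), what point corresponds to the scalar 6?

(27, 18)

Double-and-add on 6 = (110)₂. Start with Q = (5, 7) for the leading 1-bit.
double: tangent at (5, 7): λ = (3·5² + 7)/(2·7) ≡ 20/14. 14⁻¹ ≡ 20 (mod 31), so λ ≡ 20·20 ≡ 28.
  x = λ² - 5 - 5 = 784 - 10 ≡ 30; y = λ·(5 - 30) - 7 ≡ 6. → (30, 6)
add Q: (30, 6) + (5, 7). λ = (7 - 6)/(5 - 30) ≡ 1/6 mod 31. 6⁻¹ ≡ 26 (mod 31), so λ ≡ 26.
  x = λ² - 30 - 5 = 676 - 35 ≡ 21; y = λ·(30 - 21) - 6 ≡ 11. → (21, 11)
double: tangent at (21, 11): λ = (3·21² + 7)/(2·11) ≡ 28/22. 22⁻¹ ≡ 24 (mod 31), so λ ≡ 28·24 ≡ 21.
  x = λ² - 21 - 21 = 441 - 42 ≡ 27; y = λ·(21 - 27) - 11 ≡ 18. → (27, 18)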